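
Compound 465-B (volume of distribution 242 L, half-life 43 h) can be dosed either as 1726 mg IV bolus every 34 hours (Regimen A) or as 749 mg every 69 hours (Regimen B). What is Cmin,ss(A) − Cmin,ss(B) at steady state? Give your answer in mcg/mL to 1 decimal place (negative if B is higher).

Regimen A: f = (1/2)^(34/43) ≈ 0.5781; Cmin,ss = (1726/242)·f/(1−f) ≈ 9.773 mcg/mL.
Regimen B: f = (1/2)^(69/43) ≈ 0.3288; Cmin,ss = (749/242)·f/(1−f) ≈ 1.516 mcg/mL.
Difference ≈ 9.773 − 1.516 ≈ 8.257 mcg/mL.

8.3 mcg/mL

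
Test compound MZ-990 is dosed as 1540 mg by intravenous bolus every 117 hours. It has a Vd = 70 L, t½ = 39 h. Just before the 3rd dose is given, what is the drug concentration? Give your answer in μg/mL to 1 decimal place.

f = (1/2)^(τ/t½) = (1/2)^(117/39) ≈ 0.1250.
C₀ = D/Vd = 1540/70 ≈ 22.000 μg/mL.
Before the 3rd dose, 2 doses have been given. Superposition: Cmin = C₀·(f + f²).
≈ 22.000 × (0.1250 + 0.0156) ≈ 22.000 × 0.1406 ≈ 3.093 μg/mL.

3.1 μg/mL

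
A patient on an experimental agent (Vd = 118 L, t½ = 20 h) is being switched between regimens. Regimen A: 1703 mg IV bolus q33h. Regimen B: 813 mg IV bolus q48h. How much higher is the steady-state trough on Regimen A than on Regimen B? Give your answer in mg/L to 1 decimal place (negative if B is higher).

5.1 mg/L

Regimen A: f = (1/2)^(33/20) ≈ 0.3186; Cmin,ss = (1703/118)·f/(1−f) ≈ 6.748 mg/L.
Regimen B: f = (1/2)^(48/20) ≈ 0.1895; Cmin,ss = (813/118)·f/(1−f) ≈ 1.611 mg/L.
Difference ≈ 6.748 − 1.611 ≈ 5.137 mg/L.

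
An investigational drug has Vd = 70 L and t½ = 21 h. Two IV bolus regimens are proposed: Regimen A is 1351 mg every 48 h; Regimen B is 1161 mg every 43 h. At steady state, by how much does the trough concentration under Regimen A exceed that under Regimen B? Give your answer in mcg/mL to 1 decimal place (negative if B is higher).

-0.3 mcg/mL

Regimen A: f = (1/2)^(48/21) ≈ 0.2051; Cmin,ss = (1351/70)·f/(1−f) ≈ 4.980 mcg/mL.
Regimen B: f = (1/2)^(43/21) ≈ 0.2419; Cmin,ss = (1161/70)·f/(1−f) ≈ 5.292 mcg/mL.
Difference ≈ 4.980 − 5.292 ≈ -0.312 mcg/mL.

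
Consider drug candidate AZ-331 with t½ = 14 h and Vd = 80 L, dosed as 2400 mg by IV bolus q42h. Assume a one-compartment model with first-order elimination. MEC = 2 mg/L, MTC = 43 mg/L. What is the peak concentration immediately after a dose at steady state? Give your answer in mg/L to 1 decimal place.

The dosing interval is 3 half-lives, so f = 2^(−3) = 0.125.
At steady state, R = 1/(1 − 0.125) = 8/7.
Single-dose peak C₀ = D/Vd = 2400/80 = 30 mg/L.
Steady-state peak Cmax,ss = C₀·R = 30 × 8/7 ≈ 34.286 mg/L.
Peak 34.3 mg/L vs MTC 43 mg/L: below toxic threshold.

34.3 mg/L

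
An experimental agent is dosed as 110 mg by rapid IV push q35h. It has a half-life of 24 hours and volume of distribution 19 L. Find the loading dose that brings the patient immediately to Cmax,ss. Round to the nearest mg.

173 mg

f = (1/2)^(35/24) ≈ 0.363913; accumulation ratio R = 1/(1−f) ≈ 1.57211.
Loading dose to hit Cmax,ss on first dose: D_load = D_maint·R ≈ 110 × 1.57211 ≈ 172.93 mg.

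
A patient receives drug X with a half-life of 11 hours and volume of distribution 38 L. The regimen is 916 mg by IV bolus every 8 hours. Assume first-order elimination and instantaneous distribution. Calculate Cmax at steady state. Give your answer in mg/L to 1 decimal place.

τ/t½ = 8/11 ≈ 0.72727, so fraction remaining f = (1/2)^(8/11) ≈ 0.6040.
At steady state, accumulation factor R = 1/(1 − e^(−kτ)) ≈ 2.5253.
Single-dose peak C₀ = D/Vd = 916/38 ≈ 24.105 mg/L.
Steady-state peak Cmax,ss = C₀·R ≈ 24.105 × 2.5253 ≈ 60.872 mg/L.

60.9 mg/L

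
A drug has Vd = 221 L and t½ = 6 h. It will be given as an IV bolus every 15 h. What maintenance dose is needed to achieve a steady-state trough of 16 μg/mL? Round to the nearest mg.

16467 mg

τ/t½ = 15/6 ≈ 2.5, so f = (1/2)^(15/6) ≈ 0.176777.
Cmin,ss = (D/Vd)·f/(1−f), so D = Cmin,ss·Vd·(1−f)/f.
D = 16 × 221 × (1−f)/f ≈ 16 × 221 × 4.65684 ≈ 16466.59 mg.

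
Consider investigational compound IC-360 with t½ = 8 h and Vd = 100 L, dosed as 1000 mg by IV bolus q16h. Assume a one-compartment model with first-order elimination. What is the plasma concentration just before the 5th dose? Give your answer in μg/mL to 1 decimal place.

f = (1/2)^(τ/t½) = (1/2)^(16/8) ≈ 0.2500.
C₀ = D/Vd = 1000/100 ≈ 10.000 μg/mL.
Before the 5th dose, 4 doses have been given. Superposition: Cmin = C₀·(f + f² + … + f^4).
≈ 10.000 × (0.2500 + 0.0625 + 0.0156 + 0.0039) ≈ 10.000 × 0.3320 ≈ 3.320 μg/mL.

3.3 μg/mL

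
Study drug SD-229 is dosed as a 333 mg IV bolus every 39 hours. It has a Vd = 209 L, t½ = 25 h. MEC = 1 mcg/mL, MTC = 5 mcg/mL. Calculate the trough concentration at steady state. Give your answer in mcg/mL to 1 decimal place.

τ/t½ = 39/25 ≈ 1.56, so fraction remaining f = (1/2)^(39/25) ≈ 0.3392.
At steady state, accumulation factor R = 1/(1 − e^(−kτ)) ≈ 1.5133.
Each bolus raises the concentration by D/Vd = 333/209 ≈ 1.593 mcg/mL.
Cmax,ss = C₀/(1 − f) ≈ 1.593/0.6608 ≈ 2.411 mcg/mL.
Steady-state trough Cmin,ss = Cmax,ss·f ≈ 2.411 × 0.3392 ≈ 0.818 mcg/mL.
Trough 0.8 mcg/mL vs MEC 1 mcg/mL: subtherapeutic.

0.8 mcg/mL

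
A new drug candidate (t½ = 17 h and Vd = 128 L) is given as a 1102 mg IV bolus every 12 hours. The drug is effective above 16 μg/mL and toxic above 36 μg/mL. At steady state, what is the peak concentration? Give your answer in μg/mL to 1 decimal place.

22.3 μg/mL

Over one 12-h interval, 12/17 ≈ 0.70588 half-lives elapse, leaving f ≈ 0.6131 of each dose.
Accumulation ratio R = 1/(1 − f) ≈ 1/0.3869 ≈ 2.5846.
Each bolus raises the concentration by D/Vd = 1102/128 ≈ 8.609 μg/mL.
Steady-state peak Cmax,ss = C₀·R ≈ 8.609 × 2.5846 ≈ 22.251 μg/mL.
Peak 22.3 μg/mL vs MTC 36 μg/mL: below toxic threshold.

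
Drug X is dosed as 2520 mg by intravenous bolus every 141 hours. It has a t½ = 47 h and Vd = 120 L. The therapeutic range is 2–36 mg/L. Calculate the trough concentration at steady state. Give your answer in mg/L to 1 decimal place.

3.0 mg/L

The dosing interval is 3 half-lives, so f = 2^(−3) = 0.125.
Accumulation ratio R = 1/(1 − f) = 1/0.875 = 8/7.
Single-dose peak C₀ = D/Vd = 2520/120 = 21 mg/L.
Steady-state peak Cmax,ss = C₀·R = 21 × 8/7 ≈ 24.000 mg/L.
Steady-state trough Cmin,ss = Cmax,ss·f ≈ 24.000 × 0.125 ≈ 3.000 mg/L.
Trough 3.0 mg/L vs MEC 2 mg/L: adequate.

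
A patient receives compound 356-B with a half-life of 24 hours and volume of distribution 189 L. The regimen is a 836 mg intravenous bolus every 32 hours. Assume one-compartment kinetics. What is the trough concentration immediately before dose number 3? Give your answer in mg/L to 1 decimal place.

f = (1/2)^(τ/t½) = (1/2)^(32/24) ≈ 0.3969.
C₀ = D/Vd = 836/189 ≈ 4.423 mg/L.
Before the 3rd dose, 2 doses have been given. Superposition: Cmin = C₀·(f + f²).
≈ 4.423 × (0.3969 + 0.1575) ≈ 4.423 × 0.5544 ≈ 2.452 mg/L.

2.5 mg/L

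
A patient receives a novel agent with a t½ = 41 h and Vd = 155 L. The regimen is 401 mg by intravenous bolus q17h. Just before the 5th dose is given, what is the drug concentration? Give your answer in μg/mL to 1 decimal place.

5.3 μg/mL

f = (1/2)^(τ/t½) = (1/2)^(17/41) ≈ 0.7502.
C₀ = D/Vd = 401/155 ≈ 2.587 μg/mL.
Before the 5th dose, 4 doses have been given. Superposition: Cmin = C₀·(f + f² + … + f^4).
≈ 2.587 × (0.7502 + 0.5628 + 0.4222 + 0.3167) ≈ 2.587 × 2.0519 ≈ 5.308 μg/mL.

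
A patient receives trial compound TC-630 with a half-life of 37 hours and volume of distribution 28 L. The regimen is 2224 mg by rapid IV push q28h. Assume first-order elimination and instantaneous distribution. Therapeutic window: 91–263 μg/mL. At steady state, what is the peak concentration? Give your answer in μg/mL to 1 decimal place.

k = ln2/t½ = ln2/37 ≈ 0.018734 h⁻¹; fraction remaining f = e^(−kτ) = e^(−0.018734×28) ≈ 0.5918.
At steady state, accumulation factor R = 1/(1 − e^(−kτ)) ≈ 2.4498.
Each bolus raises the concentration by D/Vd = 2224/28 ≈ 79.429 μg/mL.
Steady-state peak Cmax,ss = C₀·R ≈ 79.429 × 2.4498 ≈ 194.585 μg/mL.
Peak 194.6 μg/mL vs MTC 263 μg/mL: below toxic threshold.

194.6 μg/mL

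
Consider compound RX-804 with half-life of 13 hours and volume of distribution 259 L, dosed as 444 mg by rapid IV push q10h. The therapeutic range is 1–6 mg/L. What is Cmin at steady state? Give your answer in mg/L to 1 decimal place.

2.4 mg/L

Over one 10-h interval, 10/13 ≈ 0.76923 half-lives elapse, leaving f ≈ 0.5867 of each dose.
Each bolus raises the concentration by D/Vd = 444/259 ≈ 1.714 mg/L.
Steady-state trough Cmin,ss = C₀·f/(1−f) ≈ 1.714 × 0.5867/0.4133 ≈ 2.433 mg/L.
Trough 2.4 mg/L vs MEC 1 mg/L: adequate.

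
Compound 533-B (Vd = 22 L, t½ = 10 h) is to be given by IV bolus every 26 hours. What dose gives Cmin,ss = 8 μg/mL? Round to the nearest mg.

τ/t½ = 26/10 ≈ 2.6, so f = (1/2)^(26/10) ≈ 0.164938.
Cmin,ss = (D/Vd)·f/(1−f), so D = Cmin,ss·Vd·(1−f)/f.
D = 8 × 22 × (1−f)/f ≈ 8 × 22 × 5.06288 ≈ 891.07 mg.

891 mg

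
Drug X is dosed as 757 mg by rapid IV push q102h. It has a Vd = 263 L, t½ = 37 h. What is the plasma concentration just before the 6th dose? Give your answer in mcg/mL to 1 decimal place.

0.5 mcg/mL

f = (1/2)^(τ/t½) = (1/2)^(102/37) ≈ 0.1480.
C₀ = D/Vd = 757/263 ≈ 2.878 mcg/mL.
Before the 6th dose, 5 doses have been given. Superposition: Cmin = C₀·(f + f² + … + f^5).
≈ 2.878 × (0.1480 + 0.0219 + 0.0032 + 0.0005 + 0.0001) ≈ 2.878 × 0.1737 ≈ 0.500 mcg/mL.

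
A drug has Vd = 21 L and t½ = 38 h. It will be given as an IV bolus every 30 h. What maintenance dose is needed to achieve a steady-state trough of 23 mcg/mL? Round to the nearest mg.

τ/t½ = 30/38 ≈ 0.78947, so f = (1/2)^(30/38) ≈ 0.578555.
Cmin,ss = (D/Vd)·f/(1−f), so D = Cmin,ss·Vd·(1−f)/f.
D = 23 × 21 × (1−f)/f ≈ 23 × 21 × 0.72844 ≈ 351.84 mg.

352 mg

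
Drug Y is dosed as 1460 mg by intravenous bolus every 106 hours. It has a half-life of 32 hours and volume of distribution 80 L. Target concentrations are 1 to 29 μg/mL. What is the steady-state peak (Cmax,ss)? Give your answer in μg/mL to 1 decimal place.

k = ln2/t½ = ln2/32 ≈ 0.021661 h⁻¹; fraction remaining f = e^(−kτ) = e^(−0.021661×106) ≈ 0.1007.
Accumulation ratio R = 1/(1 − f) ≈ 1/0.8993 ≈ 1.1120.
Each bolus raises the concentration by D/Vd = 1460/80 ≈ 18.250 μg/mL.
Cmax,ss = C₀/(1 − f) ≈ 18.250/0.8993 ≈ 20.294 μg/mL.
Peak 20.3 μg/mL vs MTC 29 μg/mL: below toxic threshold.

20.3 μg/mL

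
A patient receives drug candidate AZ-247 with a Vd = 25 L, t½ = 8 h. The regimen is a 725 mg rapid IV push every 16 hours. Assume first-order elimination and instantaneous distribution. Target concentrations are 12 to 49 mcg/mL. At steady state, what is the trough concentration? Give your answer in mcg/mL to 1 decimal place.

The dosing interval is 2 half-lives, so f = 2^(−2) = 0.25.
At steady state, R = 1/(1 − 0.25) = 4/3.
Single-dose peak C₀ = D/Vd = 725/25 = 29 mcg/mL.
Steady-state peak Cmax,ss = C₀·R = 29 × 4/3 ≈ 38.667 mcg/mL.
Steady-state trough Cmin,ss = Cmax,ss·f ≈ 38.667 × 0.25 ≈ 9.667 mcg/mL.
Trough 9.7 mcg/mL vs MEC 12 mcg/mL: subtherapeutic.

9.7 mcg/mL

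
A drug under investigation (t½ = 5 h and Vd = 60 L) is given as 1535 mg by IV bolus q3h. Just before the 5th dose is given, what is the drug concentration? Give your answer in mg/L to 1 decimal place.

40.2 mg/L

f = (1/2)^(τ/t½) = (1/2)^(3/5) ≈ 0.6598.
C₀ = D/Vd = 1535/60 ≈ 25.583 mg/L.
Before the 5th dose, 4 doses have been given. Superposition: Cmin = C₀·(f + f² + … + f^4).
≈ 25.583 × (0.6598 + 0.4353 + 0.2872 + 0.1895) ≈ 25.583 × 1.5718 ≈ 40.211 mg/L.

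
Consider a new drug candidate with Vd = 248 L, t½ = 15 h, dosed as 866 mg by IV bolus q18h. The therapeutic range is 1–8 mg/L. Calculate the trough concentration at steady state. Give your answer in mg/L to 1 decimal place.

Over one 18-h interval, 18/15 ≈ 1.2 half-lives elapse, leaving f ≈ 0.4353 of each dose.
Accumulation ratio R = 1/(1 − f) ≈ 1/0.5647 ≈ 1.7709.
Single-dose peak C₀ = D/Vd = 866/248 ≈ 3.492 mg/L.
Steady-state peak Cmax,ss = C₀·R ≈ 3.492 × 1.7709 ≈ 6.184 mg/L.
Steady-state trough Cmin,ss = Cmax,ss·f ≈ 6.184 × 0.4353 ≈ 2.692 mg/L.
Trough 2.7 mg/L vs MEC 1 mg/L: adequate.

2.7 mg/L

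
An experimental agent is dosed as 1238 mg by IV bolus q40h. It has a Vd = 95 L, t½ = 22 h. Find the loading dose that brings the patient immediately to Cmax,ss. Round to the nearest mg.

f = (1/2)^(40/22) ≈ 0.283578; accumulation ratio R = 1/(1−f) ≈ 1.39583.
Loading dose to hit Cmax,ss on first dose: D_load = D_maint·R ≈ 1238 × 1.39583 ≈ 1728.04 mg.

1728 mg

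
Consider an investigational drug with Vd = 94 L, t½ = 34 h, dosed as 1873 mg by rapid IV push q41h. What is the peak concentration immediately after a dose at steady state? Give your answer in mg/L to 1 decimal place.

k = ln2/t½ = ln2/34 ≈ 0.020387 h⁻¹; fraction remaining f = e^(−kτ) = e^(−0.020387×41) ≈ 0.4335.
At steady state, accumulation factor R = 1/(1 − e^(−kτ)) ≈ 1.7652.
Each bolus raises the concentration by D/Vd = 1873/94 ≈ 19.926 mg/L.
Steady-state peak Cmax,ss = C₀·R ≈ 19.926 × 1.7652 ≈ 35.173 mg/L.

35.2 mg/L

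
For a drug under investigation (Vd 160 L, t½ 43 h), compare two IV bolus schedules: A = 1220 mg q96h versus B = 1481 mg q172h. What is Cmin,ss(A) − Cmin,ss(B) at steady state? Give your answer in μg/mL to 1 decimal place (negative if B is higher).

Regimen A: f = (1/2)^(96/43) ≈ 0.2128; Cmin,ss = (1220/160)·f/(1−f) ≈ 2.061 μg/mL.
Regimen B: f = (1/2)^(172/43) ≈ 0.0625; Cmin,ss = (1481/160)·f/(1−f) ≈ 0.617 μg/mL.
Difference ≈ 2.061 − 0.617 ≈ 1.444 μg/mL.

1.4 μg/mL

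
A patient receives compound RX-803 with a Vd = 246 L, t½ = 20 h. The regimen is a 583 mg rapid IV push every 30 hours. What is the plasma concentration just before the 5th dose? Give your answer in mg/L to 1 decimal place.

1.3 mg/L

f = (1/2)^(τ/t½) = (1/2)^(30/20) ≈ 0.3536.
C₀ = D/Vd = 583/246 ≈ 2.370 mg/L.
Before the 5th dose, 4 doses have been given. Superposition: Cmin = C₀·(f + f² + … + f^4).
≈ 2.370 × (0.3536 + 0.1250 + 0.0442 + 0.0156) ≈ 2.370 × 0.5384 ≈ 1.276 mg/L.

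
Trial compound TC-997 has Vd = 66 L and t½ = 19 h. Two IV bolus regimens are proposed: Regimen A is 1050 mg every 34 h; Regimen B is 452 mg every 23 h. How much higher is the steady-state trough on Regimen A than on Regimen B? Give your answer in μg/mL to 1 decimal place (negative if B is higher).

1.3 μg/mL

Regimen A: f = (1/2)^(34/19) ≈ 0.2893; Cmin,ss = (1050/66)·f/(1−f) ≈ 6.476 μg/mL.
Regimen B: f = (1/2)^(23/19) ≈ 0.4321; Cmin,ss = (452/66)·f/(1−f) ≈ 5.211 μg/mL.
Difference ≈ 6.476 − 5.211 ≈ 1.265 μg/mL.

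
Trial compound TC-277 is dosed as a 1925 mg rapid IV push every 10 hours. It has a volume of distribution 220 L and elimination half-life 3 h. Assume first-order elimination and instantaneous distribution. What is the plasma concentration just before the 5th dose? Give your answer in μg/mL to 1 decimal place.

1.0 μg/mL

f = (1/2)^(τ/t½) = (1/2)^(10/3) ≈ 0.0992.
C₀ = D/Vd = 1925/220 ≈ 8.750 μg/mL.
Before the 5th dose, 4 doses have been given. Superposition: Cmin = C₀·(f + f² + … + f^4).
≈ 8.750 × (0.0992 + 0.0098 + 0.0010 + 0.0001) ≈ 8.750 × 0.1101 ≈ 0.963 μg/mL.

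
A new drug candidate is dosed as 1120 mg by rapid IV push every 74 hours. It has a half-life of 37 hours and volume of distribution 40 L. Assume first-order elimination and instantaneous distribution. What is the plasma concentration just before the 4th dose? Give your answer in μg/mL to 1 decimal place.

9.2 μg/mL

f = (1/2)^(τ/t½) = (1/2)^(74/37) ≈ 0.2500.
C₀ = D/Vd = 1120/40 ≈ 28.000 μg/mL.
Before the 4th dose, 3 doses have been given. Superposition: Cmin = C₀·(f + f² + … + f^3).
≈ 28.000 × (0.2500 + 0.0625 + 0.0156) ≈ 28.000 × 0.3281 ≈ 9.187 μg/mL.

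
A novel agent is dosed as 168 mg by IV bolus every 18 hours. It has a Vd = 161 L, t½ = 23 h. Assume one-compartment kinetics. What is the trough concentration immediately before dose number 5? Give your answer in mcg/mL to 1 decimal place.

1.3 mcg/mL

f = (1/2)^(τ/t½) = (1/2)^(18/23) ≈ 0.5813.
C₀ = D/Vd = 168/161 ≈ 1.043 mcg/mL.
Before the 5th dose, 4 doses have been given. Superposition: Cmin = C₀·(f + f² + … + f^4).
≈ 1.043 × (0.5813 + 0.3379 + 0.1964 + 0.1142) ≈ 1.043 × 1.2298 ≈ 1.283 mcg/mL.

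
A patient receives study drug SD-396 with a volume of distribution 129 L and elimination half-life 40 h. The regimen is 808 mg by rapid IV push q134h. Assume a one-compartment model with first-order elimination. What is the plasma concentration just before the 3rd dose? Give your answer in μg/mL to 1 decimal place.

0.7 μg/mL

f = (1/2)^(τ/t½) = (1/2)^(134/40) ≈ 0.0981.
C₀ = D/Vd = 808/129 ≈ 6.264 μg/mL.
Before the 3rd dose, 2 doses have been given. Superposition: Cmin = C₀·(f + f²).
≈ 6.264 × (0.0981 + 0.0096) ≈ 6.264 × 0.1077 ≈ 0.675 μg/mL.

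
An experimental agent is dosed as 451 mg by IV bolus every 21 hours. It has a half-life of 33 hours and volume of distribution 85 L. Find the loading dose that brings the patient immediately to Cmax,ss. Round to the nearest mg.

f = (1/2)^(21/33) ≈ 0.643332; accumulation ratio R = 1/(1−f) ≈ 2.80373.
Loading dose to hit Cmax,ss on first dose: D_load = D_maint·R ≈ 451 × 2.80373 ≈ 1264.48 mg.

1264 mg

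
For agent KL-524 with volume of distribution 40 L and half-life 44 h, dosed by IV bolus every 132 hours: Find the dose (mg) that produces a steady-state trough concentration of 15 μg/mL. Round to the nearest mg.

τ/t½ = 132/44 ≈ 3, so f = (1/2)^(132/44) ≈ 0.125000.
Cmin,ss = (D/Vd)·f/(1−f), so D = Cmin,ss·Vd·(1−f)/f.
D = 15 × 40 × (1−f)/f ≈ 15 × 40 × 7.00000 ≈ 4200.00 mg.

4200 mg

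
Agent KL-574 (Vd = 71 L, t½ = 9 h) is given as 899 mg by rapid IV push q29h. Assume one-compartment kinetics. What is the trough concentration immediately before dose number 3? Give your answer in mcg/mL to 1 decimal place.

f = (1/2)^(τ/t½) = (1/2)^(29/9) ≈ 0.1072.
C₀ = D/Vd = 899/71 ≈ 12.662 mcg/mL.
Before the 3rd dose, 2 doses have been given. Superposition: Cmin = C₀·(f + f²).
≈ 12.662 × (0.1072 + 0.0115) ≈ 12.662 × 0.1187 ≈ 1.503 mcg/mL.

1.5 mcg/mL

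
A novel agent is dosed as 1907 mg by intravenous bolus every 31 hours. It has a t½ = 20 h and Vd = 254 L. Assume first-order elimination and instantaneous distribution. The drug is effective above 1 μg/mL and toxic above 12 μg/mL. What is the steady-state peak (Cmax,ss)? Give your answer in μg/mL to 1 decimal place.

k = ln2/t½ = ln2/20 ≈ 0.034657 h⁻¹; fraction remaining f = e^(−kτ) = e^(−0.034657×31) ≈ 0.3415.
At steady state, accumulation factor R = 1/(1 − e^(−kτ)) ≈ 1.5186.
Each bolus raises the concentration by D/Vd = 1907/254 ≈ 7.508 μg/mL.
Steady-state peak Cmax,ss = C₀·R ≈ 7.508 × 1.5186 ≈ 11.402 μg/mL.
Peak 11.4 μg/mL vs MTC 12 μg/mL: below toxic threshold.

11.4 μg/mL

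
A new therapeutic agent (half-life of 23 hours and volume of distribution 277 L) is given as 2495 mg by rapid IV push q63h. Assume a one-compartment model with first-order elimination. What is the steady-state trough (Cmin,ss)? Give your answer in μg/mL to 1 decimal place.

τ/t½ = 63/23 ≈ 2.7391, so fraction remaining f = (1/2)^(63/23) ≈ 0.1498.
At steady state, accumulation factor R = 1/(1 − e^(−kτ)) ≈ 1.1762.
Each bolus raises the concentration by D/Vd = 2495/277 ≈ 9.007 μg/mL.
Steady-state peak Cmax,ss = C₀·R ≈ 9.007 × 1.1762 ≈ 10.594 μg/mL.
One interval later, Cmin,ss = Cmax,ss·e^(−kτ) ≈ 10.594 × 0.1498 ≈ 1.587 μg/mL.

1.6 μg/mL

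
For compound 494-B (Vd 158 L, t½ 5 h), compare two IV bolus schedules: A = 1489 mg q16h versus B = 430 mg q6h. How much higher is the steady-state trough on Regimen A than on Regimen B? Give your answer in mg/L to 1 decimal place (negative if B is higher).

Regimen A: f = (1/2)^(16/5) ≈ 0.1088; Cmin,ss = (1489/158)·f/(1−f) ≈ 1.151 mg/L.
Regimen B: f = (1/2)^(6/5) ≈ 0.4353; Cmin,ss = (430/158)·f/(1−f) ≈ 2.098 mg/L.
Difference ≈ 1.151 − 2.098 ≈ -0.947 mg/L.

-0.9 mg/L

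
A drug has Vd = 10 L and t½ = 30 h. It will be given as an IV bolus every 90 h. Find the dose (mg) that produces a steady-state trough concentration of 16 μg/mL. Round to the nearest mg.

1120 mg

τ/t½ = 90/30 ≈ 3, so f = (1/2)^(90/30) ≈ 0.125000.
Cmin,ss = (D/Vd)·f/(1−f), so D = Cmin,ss·Vd·(1−f)/f.
D = 16 × 10 × (1−f)/f ≈ 16 × 10 × 7.00000 ≈ 1120.00 mg.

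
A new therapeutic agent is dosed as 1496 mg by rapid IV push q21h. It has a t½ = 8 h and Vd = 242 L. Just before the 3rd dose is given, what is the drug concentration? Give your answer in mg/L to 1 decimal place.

f = (1/2)^(τ/t½) = (1/2)^(21/8) ≈ 0.1621.
C₀ = D/Vd = 1496/242 ≈ 6.182 mg/L.
Before the 3rd dose, 2 doses have been given. Superposition: Cmin = C₀·(f + f²).
≈ 6.182 × (0.1621 + 0.0263) ≈ 6.182 × 0.1884 ≈ 1.165 mg/L.

1.2 mg/L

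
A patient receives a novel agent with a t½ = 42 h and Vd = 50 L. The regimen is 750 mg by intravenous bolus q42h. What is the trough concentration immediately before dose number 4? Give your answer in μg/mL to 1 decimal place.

f = (1/2)^(τ/t½) = (1/2)^(42/42) ≈ 0.5000.
C₀ = D/Vd = 750/50 ≈ 15.000 μg/mL.
Before the 4th dose, 3 doses have been given. Superposition: Cmin = C₀·(f + f² + … + f^3).
≈ 15.000 × (0.5000 + 0.2500 + 0.1250) ≈ 15.000 × 0.8750 ≈ 13.125 μg/mL.

13.1 μg/mL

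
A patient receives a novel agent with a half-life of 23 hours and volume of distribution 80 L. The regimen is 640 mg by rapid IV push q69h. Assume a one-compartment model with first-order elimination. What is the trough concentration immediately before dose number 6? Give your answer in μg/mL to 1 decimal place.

1.1 μg/mL

f = (1/2)^(τ/t½) = (1/2)^(69/23) ≈ 0.1250.
C₀ = D/Vd = 640/80 ≈ 8.000 μg/mL.
Before the 6th dose, 5 doses have been given. Superposition: Cmin = C₀·(f + f² + … + f^5).
≈ 8.000 × (0.1250 + 0.0156 + 0.0020 + 0.0002 + 0.0000) ≈ 8.000 × 0.1428 ≈ 1.142 μg/mL.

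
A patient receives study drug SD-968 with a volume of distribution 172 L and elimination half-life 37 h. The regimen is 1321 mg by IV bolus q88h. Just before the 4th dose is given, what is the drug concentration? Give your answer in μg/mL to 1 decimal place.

f = (1/2)^(τ/t½) = (1/2)^(88/37) ≈ 0.1923.
C₀ = D/Vd = 1321/172 ≈ 7.680 μg/mL.
Before the 4th dose, 3 doses have been given. Superposition: Cmin = C₀·(f + f² + … + f^3).
≈ 7.680 × (0.1923 + 0.0370 + 0.0071) ≈ 7.680 × 0.2364 ≈ 1.816 μg/mL.

1.8 μg/mL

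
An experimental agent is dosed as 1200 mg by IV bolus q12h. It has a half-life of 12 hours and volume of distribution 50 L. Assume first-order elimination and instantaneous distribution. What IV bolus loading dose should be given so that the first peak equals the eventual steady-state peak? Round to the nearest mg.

f = (1/2)^(12/12) ≈ 0.500000; accumulation ratio R = 1/(1−f) ≈ 2.00000.
Loading dose to hit Cmax,ss on first dose: D_load = D_maint·R ≈ 1200 × 2.00000 ≈ 2400.00 mg.

2400 mg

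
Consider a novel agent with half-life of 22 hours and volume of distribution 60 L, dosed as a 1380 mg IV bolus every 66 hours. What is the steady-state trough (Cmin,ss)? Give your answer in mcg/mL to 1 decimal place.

The dosing interval is 3 half-lives, so f = 2^(−3) = 0.125.
Accumulation ratio R = 1/(1 − f) = 1/0.875 = 8/7.
Single-dose peak C₀ = D/Vd = 1380/60 = 23 mcg/mL.
Steady-state peak Cmax,ss = C₀·R = 23 × 8/7 ≈ 26.286 mcg/mL.
Steady-state trough Cmin,ss = Cmax,ss·f ≈ 26.286 × 0.125 ≈ 3.286 mcg/mL.

3.3 mcg/mL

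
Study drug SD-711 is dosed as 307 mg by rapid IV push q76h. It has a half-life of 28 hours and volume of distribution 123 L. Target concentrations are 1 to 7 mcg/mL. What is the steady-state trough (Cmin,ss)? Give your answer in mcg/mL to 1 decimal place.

0.4 mcg/mL

k = ln2/t½ = ln2/28 ≈ 0.024755 h⁻¹; fraction remaining f = e^(−kτ) = e^(−0.024755×76) ≈ 0.1524.
Accumulation ratio R = 1/(1 − f) ≈ 1/0.8476 ≈ 1.1798.
Each bolus raises the concentration by D/Vd = 307/123 ≈ 2.496 mcg/mL.
Cmax,ss = C₀/(1 − f) ≈ 2.496/0.8476 ≈ 2.945 mcg/mL.
One interval later, Cmin,ss = Cmax,ss·e^(−kτ) ≈ 2.945 × 0.1524 ≈ 0.449 mcg/mL.
Trough 0.4 mcg/mL vs MEC 1 mcg/mL: subtherapeutic.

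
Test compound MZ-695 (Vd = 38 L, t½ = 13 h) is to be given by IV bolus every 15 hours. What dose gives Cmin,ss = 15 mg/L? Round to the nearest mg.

698 mg

τ/t½ = 15/13 ≈ 1.1538, so f = (1/2)^(15/13) ≈ 0.449425.
Cmin,ss = (D/Vd)·f/(1−f), so D = Cmin,ss·Vd·(1−f)/f.
D = 15 × 38 × (1−f)/f ≈ 15 × 38 × 1.22507 ≈ 698.29 mg.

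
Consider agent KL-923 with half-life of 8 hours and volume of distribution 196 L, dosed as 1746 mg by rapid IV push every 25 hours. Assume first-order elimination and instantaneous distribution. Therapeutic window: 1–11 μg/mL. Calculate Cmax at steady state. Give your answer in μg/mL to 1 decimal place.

τ/t½ = 25/8 ≈ 3.125, so fraction remaining f = (1/2)^(25/8) ≈ 0.1146.
At steady state, accumulation factor R = 1/(1 − e^(−kτ)) ≈ 1.1294.
Each bolus raises the concentration by D/Vd = 1746/196 ≈ 8.908 μg/mL.
Steady-state peak Cmax,ss = C₀·R ≈ 8.908 × 1.1294 ≈ 10.061 μg/mL.
Peak 10.1 μg/mL vs MTC 11 μg/mL: below toxic threshold.

10.1 μg/mL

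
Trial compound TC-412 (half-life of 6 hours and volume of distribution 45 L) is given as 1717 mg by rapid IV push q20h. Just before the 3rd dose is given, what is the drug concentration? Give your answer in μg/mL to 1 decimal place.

4.2 μg/mL

f = (1/2)^(τ/t½) = (1/2)^(20/6) ≈ 0.0992.
C₀ = D/Vd = 1717/45 ≈ 38.156 μg/mL.
Before the 3rd dose, 2 doses have been given. Superposition: Cmin = C₀·(f + f²).
≈ 38.156 × (0.0992 + 0.0098) ≈ 38.156 × 0.1090 ≈ 4.159 μg/mL.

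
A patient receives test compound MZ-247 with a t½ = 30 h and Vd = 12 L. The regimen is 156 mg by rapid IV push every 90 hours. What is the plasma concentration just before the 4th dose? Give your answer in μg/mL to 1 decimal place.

1.9 μg/mL

f = (1/2)^(τ/t½) = (1/2)^(90/30) ≈ 0.1250.
C₀ = D/Vd = 156/12 ≈ 13.000 μg/mL.
Before the 4th dose, 3 doses have been given. Superposition: Cmin = C₀·(f + f² + … + f^3).
≈ 13.000 × (0.1250 + 0.0156 + 0.0020) ≈ 13.000 × 0.1426 ≈ 1.854 μg/mL.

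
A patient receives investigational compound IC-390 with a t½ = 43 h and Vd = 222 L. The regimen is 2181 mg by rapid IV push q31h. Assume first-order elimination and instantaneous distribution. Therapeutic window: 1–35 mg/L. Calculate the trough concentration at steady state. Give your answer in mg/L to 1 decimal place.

τ/t½ = 31/43 ≈ 0.72093, so fraction remaining f = (1/2)^(31/43) ≈ 0.6067.
Each bolus raises the concentration by D/Vd = 2181/222 ≈ 9.824 mg/L.
Steady-state trough Cmin,ss = C₀·f/(1−f) ≈ 9.824 × 0.6067/0.3933 ≈ 15.154 mg/L.
Trough 15.2 mg/L vs MEC 1 mg/L: adequate.

15.2 mg/L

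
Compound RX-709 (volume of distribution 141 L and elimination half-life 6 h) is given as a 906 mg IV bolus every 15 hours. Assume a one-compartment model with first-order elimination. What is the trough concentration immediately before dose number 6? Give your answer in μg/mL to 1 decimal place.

f = (1/2)^(τ/t½) = (1/2)^(15/6) ≈ 0.1768.
C₀ = D/Vd = 906/141 ≈ 6.426 μg/mL.
Before the 6th dose, 5 doses have been given. Superposition: Cmin = C₀·(f + f² + … + f^5).
≈ 6.426 × (0.1768 + 0.0313 + 0.0055 + 0.0010 + 0.0002) ≈ 6.426 × 0.2148 ≈ 1.380 μg/mL.

1.4 μg/mL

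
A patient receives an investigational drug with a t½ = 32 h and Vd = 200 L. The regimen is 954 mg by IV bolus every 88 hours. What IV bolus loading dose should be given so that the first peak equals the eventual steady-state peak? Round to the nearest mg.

f = (1/2)^(88/32) ≈ 0.148651; accumulation ratio R = 1/(1−f) ≈ 1.17461.
Loading dose to hit Cmax,ss on first dose: D_load = D_maint·R ≈ 954 × 1.17461 ≈ 1120.58 mg.

1121 mg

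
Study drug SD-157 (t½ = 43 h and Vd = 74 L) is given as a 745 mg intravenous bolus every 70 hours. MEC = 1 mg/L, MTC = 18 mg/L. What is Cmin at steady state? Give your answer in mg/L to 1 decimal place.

4.8 mg/L

k = ln2/t½ = ln2/43 ≈ 0.016120 h⁻¹; fraction remaining f = e^(−kτ) = e^(−0.016120×70) ≈ 0.3236.
At steady state, accumulation factor R = 1/(1 − e^(−kτ)) ≈ 1.4784.
Single-dose peak C₀ = D/Vd = 745/74 ≈ 10.068 mg/L.
Steady-state peak Cmax,ss = C₀·R ≈ 10.068 × 1.4784 ≈ 14.885 mg/L.
Steady-state trough Cmin,ss = Cmax,ss·f ≈ 14.885 × 0.3236 ≈ 4.817 mg/L.
Trough 4.8 mg/L vs MEC 1 mg/L: adequate.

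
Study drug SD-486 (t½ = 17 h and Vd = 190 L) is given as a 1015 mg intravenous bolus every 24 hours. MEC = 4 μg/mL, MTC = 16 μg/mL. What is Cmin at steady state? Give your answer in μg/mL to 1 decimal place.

τ/t½ = 24/17 ≈ 1.4118, so fraction remaining f = (1/2)^(24/17) ≈ 0.3759.
At steady state, accumulation factor R = 1/(1 − e^(−kτ)) ≈ 1.6023.
Each bolus raises the concentration by D/Vd = 1015/190 ≈ 5.342 μg/mL.
Cmax,ss = C₀/(1 − f) ≈ 5.342/0.6241 ≈ 8.560 μg/mL.
Steady-state trough Cmin,ss = Cmax,ss·f ≈ 8.560 × 0.3759 ≈ 3.218 μg/mL.
Trough 3.2 μg/mL vs MEC 4 μg/mL: subtherapeutic.

3.2 μg/mL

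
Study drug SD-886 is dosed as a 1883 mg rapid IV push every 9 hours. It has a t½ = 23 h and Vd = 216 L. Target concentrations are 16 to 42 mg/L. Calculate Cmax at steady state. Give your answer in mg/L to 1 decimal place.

36.7 mg/L

τ/t½ = 9/23 ≈ 0.3913, so fraction remaining f = (1/2)^(9/23) ≈ 0.7624.
At steady state, accumulation factor R = 1/(1 − e^(−kτ)) ≈ 4.2088.
Each bolus raises the concentration by D/Vd = 1883/216 ≈ 8.718 mg/L.
Steady-state peak Cmax,ss = C₀·R ≈ 8.718 × 4.2088 ≈ 36.692 mg/L.
Peak 36.7 mg/L vs MTC 42 mg/L: below toxic threshold.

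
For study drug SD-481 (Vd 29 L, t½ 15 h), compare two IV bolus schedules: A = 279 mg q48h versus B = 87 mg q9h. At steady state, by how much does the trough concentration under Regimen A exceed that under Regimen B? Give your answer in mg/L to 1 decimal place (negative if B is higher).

-4.6 mg/L

Regimen A: f = (1/2)^(48/15) ≈ 0.1088; Cmin,ss = (279/29)·f/(1−f) ≈ 1.175 mg/L.
Regimen B: f = (1/2)^(9/15) ≈ 0.6598; Cmin,ss = (87/29)·f/(1−f) ≈ 5.818 mg/L.
Difference ≈ 1.175 − 5.818 ≈ -4.643 mg/L.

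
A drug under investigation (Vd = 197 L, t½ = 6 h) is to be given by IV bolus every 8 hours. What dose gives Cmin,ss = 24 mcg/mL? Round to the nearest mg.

7186 mg

τ/t½ = 8/6 ≈ 1.3333, so f = (1/2)^(8/6) ≈ 0.396850.
Cmin,ss = (D/Vd)·f/(1−f), so D = Cmin,ss·Vd·(1−f)/f.
D = 24 × 197 × (1−f)/f ≈ 24 × 197 × 1.51984 ≈ 7185.80 mg.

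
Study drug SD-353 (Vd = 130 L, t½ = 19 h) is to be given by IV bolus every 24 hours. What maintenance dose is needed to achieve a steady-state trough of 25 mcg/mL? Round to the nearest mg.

τ/t½ = 24/19 ≈ 1.2632, so f = (1/2)^(24/19) ≈ 0.416631.
Cmin,ss = (D/Vd)·f/(1−f), so D = Cmin,ss·Vd·(1−f)/f.
D = 25 × 130 × (1−f)/f ≈ 25 × 130 × 1.40021 ≈ 4550.68 mg.

4551 mg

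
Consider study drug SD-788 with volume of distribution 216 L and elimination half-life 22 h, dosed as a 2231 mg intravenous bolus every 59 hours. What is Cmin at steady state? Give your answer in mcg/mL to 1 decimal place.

k = ln2/t½ = ln2/22 ≈ 0.031507 h⁻¹; fraction remaining f = e^(−kτ) = e^(−0.031507×59) ≈ 0.1558.
Single-dose peak C₀ = D/Vd = 2231/216 ≈ 10.329 mcg/mL.
Steady-state trough Cmin,ss = C₀·f/(1−f) ≈ 10.329 × 0.1558/0.8442 ≈ 1.906 mcg/mL.

1.9 mcg/mL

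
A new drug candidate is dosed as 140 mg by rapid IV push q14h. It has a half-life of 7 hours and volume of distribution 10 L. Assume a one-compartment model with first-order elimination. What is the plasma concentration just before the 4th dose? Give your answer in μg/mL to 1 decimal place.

4.6 μg/mL

f = (1/2)^(τ/t½) = (1/2)^(14/7) ≈ 0.2500.
C₀ = D/Vd = 140/10 ≈ 14.000 μg/mL.
Before the 4th dose, 3 doses have been given. Superposition: Cmin = C₀·(f + f² + … + f^3).
≈ 14.000 × (0.2500 + 0.0625 + 0.0156) ≈ 14.000 × 0.3281 ≈ 4.593 μg/mL.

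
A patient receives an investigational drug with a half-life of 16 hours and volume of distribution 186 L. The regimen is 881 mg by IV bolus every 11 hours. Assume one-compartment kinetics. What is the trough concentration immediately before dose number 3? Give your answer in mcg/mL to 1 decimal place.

f = (1/2)^(τ/t½) = (1/2)^(11/16) ≈ 0.6209.
C₀ = D/Vd = 881/186 ≈ 4.737 mcg/mL.
Before the 3rd dose, 2 doses have been given. Superposition: Cmin = C₀·(f + f²).
≈ 4.737 × (0.6209 + 0.3855) ≈ 4.737 × 1.0064 ≈ 4.767 mcg/mL.

4.8 mcg/mL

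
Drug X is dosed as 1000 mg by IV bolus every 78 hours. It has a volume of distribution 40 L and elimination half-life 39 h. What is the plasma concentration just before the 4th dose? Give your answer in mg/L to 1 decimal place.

f = (1/2)^(τ/t½) = (1/2)^(78/39) ≈ 0.2500.
C₀ = D/Vd = 1000/40 ≈ 25.000 mg/L.
Before the 4th dose, 3 doses have been given. Superposition: Cmin = C₀·(f + f² + … + f^3).
≈ 25.000 × (0.2500 + 0.0625 + 0.0156) ≈ 25.000 × 0.3281 ≈ 8.203 mg/L.

8.2 mg/L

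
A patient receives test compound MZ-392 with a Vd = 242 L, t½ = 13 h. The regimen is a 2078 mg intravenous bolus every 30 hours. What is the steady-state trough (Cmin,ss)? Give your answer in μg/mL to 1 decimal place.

k = ln2/t½ = ln2/13 ≈ 0.053319 h⁻¹; fraction remaining f = e^(−kτ) = e^(−0.053319×30) ≈ 0.2020.
Each bolus raises the concentration by D/Vd = 2078/242 ≈ 8.587 μg/mL.
Steady-state trough Cmin,ss = C₀·f/(1−f) ≈ 8.587 × 0.2020/0.7980 ≈ 2.174 μg/mL.

2.2 μg/mL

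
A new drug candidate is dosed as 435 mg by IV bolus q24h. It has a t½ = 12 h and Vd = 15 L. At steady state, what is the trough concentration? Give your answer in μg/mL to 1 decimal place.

The dosing interval is 2 half-lives, so f = 2^(−2) = 0.25.
At steady state, R = 1/(1 − 0.25) = 4/3.
Single-dose peak C₀ = D/Vd = 435/15 = 29 μg/mL.
Steady-state peak Cmax,ss = C₀·R = 29 × 4/3 ≈ 38.667 μg/mL.
Steady-state trough Cmin,ss = Cmax,ss·f ≈ 38.667 × 0.25 ≈ 9.667 μg/mL.

9.7 μg/mL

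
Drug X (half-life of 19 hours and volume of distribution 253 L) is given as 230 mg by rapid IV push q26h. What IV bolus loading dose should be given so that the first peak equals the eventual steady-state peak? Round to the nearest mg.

375 mg

f = (1/2)^(26/19) ≈ 0.387315; accumulation ratio R = 1/(1−f) ≈ 1.63216.
Loading dose to hit Cmax,ss on first dose: D_load = D_maint·R ≈ 230 × 1.63216 ≈ 375.40 mg.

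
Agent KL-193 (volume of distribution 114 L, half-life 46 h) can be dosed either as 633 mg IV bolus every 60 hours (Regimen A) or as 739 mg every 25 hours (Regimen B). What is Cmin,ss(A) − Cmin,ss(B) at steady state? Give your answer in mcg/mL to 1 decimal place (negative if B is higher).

-10.4 mcg/mL

Regimen A: f = (1/2)^(60/46) ≈ 0.4049; Cmin,ss = (633/114)·f/(1−f) ≈ 3.778 mcg/mL.
Regimen B: f = (1/2)^(25/46) ≈ 0.6861; Cmin,ss = (739/114)·f/(1−f) ≈ 14.169 mcg/mL.
Difference ≈ 3.778 − 14.169 ≈ -10.391 mcg/mL.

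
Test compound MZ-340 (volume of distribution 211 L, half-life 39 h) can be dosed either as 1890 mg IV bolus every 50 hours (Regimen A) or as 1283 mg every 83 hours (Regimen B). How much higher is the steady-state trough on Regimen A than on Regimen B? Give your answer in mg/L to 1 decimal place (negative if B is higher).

Regimen A: f = (1/2)^(50/39) ≈ 0.4112; Cmin,ss = (1890/211)·f/(1−f) ≈ 6.256 mg/L.
Regimen B: f = (1/2)^(83/39) ≈ 0.2287; Cmin,ss = (1283/211)·f/(1−f) ≈ 1.803 mg/L.
Difference ≈ 6.256 − 1.803 ≈ 4.453 mg/L.

4.5 mg/L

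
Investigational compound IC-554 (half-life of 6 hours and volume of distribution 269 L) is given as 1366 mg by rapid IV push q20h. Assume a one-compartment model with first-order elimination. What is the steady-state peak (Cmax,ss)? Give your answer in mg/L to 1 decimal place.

τ/t½ = 20/6 ≈ 3.3333, so fraction remaining f = (1/2)^(20/6) ≈ 0.0992.
At steady state, accumulation factor R = 1/(1 − e^(−kτ)) ≈ 1.1101.
Single-dose peak C₀ = D/Vd = 1366/269 ≈ 5.078 mg/L.
Steady-state peak Cmax,ss = C₀·R ≈ 5.078 × 1.1101 ≈ 5.637 mg/L.

5.6 mg/L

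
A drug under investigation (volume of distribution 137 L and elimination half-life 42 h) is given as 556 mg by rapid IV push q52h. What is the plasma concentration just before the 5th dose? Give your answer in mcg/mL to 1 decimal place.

f = (1/2)^(τ/t½) = (1/2)^(52/42) ≈ 0.4239.
C₀ = D/Vd = 556/137 ≈ 4.058 mcg/mL.
Before the 5th dose, 4 doses have been given. Superposition: Cmin = C₀·(f + f² + … + f^4).
≈ 4.058 × (0.4239 + 0.1797 + 0.0762 + 0.0323) ≈ 4.058 × 0.7121 ≈ 2.890 mcg/mL.

2.9 mcg/mL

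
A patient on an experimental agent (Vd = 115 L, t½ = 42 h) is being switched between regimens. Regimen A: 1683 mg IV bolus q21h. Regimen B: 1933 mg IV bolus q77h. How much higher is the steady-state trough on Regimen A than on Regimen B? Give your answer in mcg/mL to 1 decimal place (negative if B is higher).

Regimen A: f = (1/2)^(21/42) ≈ 0.7071; Cmin,ss = (1683/115)·f/(1−f) ≈ 35.330 mcg/mL.
Regimen B: f = (1/2)^(77/42) ≈ 0.2806; Cmin,ss = (1933/115)·f/(1−f) ≈ 6.556 mcg/mL.
Difference ≈ 35.330 − 6.556 ≈ 28.774 mcg/mL.

28.8 mcg/mL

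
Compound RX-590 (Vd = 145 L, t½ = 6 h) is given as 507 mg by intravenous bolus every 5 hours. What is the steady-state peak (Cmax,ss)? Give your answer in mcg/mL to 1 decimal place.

8.0 mcg/mL

k = ln2/t½ = ln2/6 ≈ 0.115525 h⁻¹; fraction remaining f = e^(−kτ) = e^(−0.115525×5) ≈ 0.5612.
At steady state, accumulation factor R = 1/(1 − e^(−kτ)) ≈ 2.2789.
Single-dose peak C₀ = D/Vd = 507/145 ≈ 3.497 mcg/mL.
Steady-state peak Cmax,ss = C₀·R ≈ 3.497 × 2.2789 ≈ 7.969 mcg/mL.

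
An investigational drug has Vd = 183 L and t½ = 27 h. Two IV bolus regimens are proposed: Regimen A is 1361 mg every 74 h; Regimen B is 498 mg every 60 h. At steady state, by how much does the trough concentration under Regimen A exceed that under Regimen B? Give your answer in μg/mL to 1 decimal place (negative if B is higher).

Regimen A: f = (1/2)^(74/27) ≈ 0.1496; Cmin,ss = (1361/183)·f/(1−f) ≈ 1.308 μg/mL.
Regimen B: f = (1/2)^(60/27) ≈ 0.2143; Cmin,ss = (498/183)·f/(1−f) ≈ 0.742 μg/mL.
Difference ≈ 1.308 − 0.742 ≈ 0.566 μg/mL.

0.6 μg/mL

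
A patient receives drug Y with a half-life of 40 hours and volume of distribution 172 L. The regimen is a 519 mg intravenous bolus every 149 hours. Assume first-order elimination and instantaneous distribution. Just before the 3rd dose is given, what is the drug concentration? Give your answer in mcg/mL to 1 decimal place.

0.2 mcg/mL

f = (1/2)^(τ/t½) = (1/2)^(149/40) ≈ 0.0756.
C₀ = D/Vd = 519/172 ≈ 3.017 mcg/mL.
Before the 3rd dose, 2 doses have been given. Superposition: Cmin = C₀·(f + f²).
≈ 3.017 × (0.0756 + 0.0057) ≈ 3.017 × 0.0813 ≈ 0.245 mcg/mL.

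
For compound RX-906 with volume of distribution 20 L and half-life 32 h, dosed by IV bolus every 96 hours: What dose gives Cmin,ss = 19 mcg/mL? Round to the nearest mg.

2660 mg

τ/t½ = 96/32 ≈ 3, so f = (1/2)^(96/32) ≈ 0.125000.
Cmin,ss = (D/Vd)·f/(1−f), so D = Cmin,ss·Vd·(1−f)/f.
D = 19 × 20 × (1−f)/f ≈ 19 × 20 × 7.00000 ≈ 2660.00 mg.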